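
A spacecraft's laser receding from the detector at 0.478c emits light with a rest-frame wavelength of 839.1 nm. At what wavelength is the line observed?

Relativistic Doppler for wavelength: λ' = λ₀ · √((1 + β)/(1 − β)).
λ' = 839.1 × √(1.4780/0.5220) = 839.1 × 1.68268 ≈ 1411.9 nm.

1411.9 nm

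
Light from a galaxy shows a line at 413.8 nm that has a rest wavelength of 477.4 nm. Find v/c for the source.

0.142

λ'/λ₀ = 0.8668 < 1 (blueshift), so the source is approaching.
λ'/λ₀ = √((1 − β)/(1 + β)) for an approaching source ⇒ β = (1 − r²)/(1 + r²) with r = λ'/λ₀.
β = (1 − 0.7513)/(1 + 0.7513) ≈ 0.142.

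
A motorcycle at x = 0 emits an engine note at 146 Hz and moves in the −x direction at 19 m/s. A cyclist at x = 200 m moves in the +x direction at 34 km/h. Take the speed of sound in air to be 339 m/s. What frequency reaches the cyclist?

34 km/h = 9.444 m/s.
The observer lies on the +x side, so the source is heading away from the observer and the observer is heading away from the source.
With source receding and observer receding, f' = f · (v − v_o)/(v + v_s).
f' = 146 × (339 − 9.444)/(339 + 19) = 146 × 329.56/358 ≈ 134 Hz.

134 Hz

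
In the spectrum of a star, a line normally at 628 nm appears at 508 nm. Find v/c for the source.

0.209c

λ'/λ₀ = 0.8089 < 1 (blueshift), so the source is approaching.
λ'/λ₀ = √((1 − β)/(1 + β)) for an approaching source ⇒ β = (1 − r²)/(1 + r²) with r = λ'/λ₀.
β = (1 − 0.6543)/(1 + 0.6543) ≈ 0.209.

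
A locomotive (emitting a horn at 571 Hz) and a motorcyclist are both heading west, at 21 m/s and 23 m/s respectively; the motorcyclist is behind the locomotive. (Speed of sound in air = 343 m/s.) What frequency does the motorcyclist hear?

The motorcyclist is behind, so the locomotive is moving away from it while the motorcyclist is moving toward the locomotive.
With source receding and observer approaching, f' = f · (v + v_o)/(v + v_s).
f' = 571 × (343 + 23)/(343 + 21) = 571 × 366/364 ≈ 574 Hz.

574 Hz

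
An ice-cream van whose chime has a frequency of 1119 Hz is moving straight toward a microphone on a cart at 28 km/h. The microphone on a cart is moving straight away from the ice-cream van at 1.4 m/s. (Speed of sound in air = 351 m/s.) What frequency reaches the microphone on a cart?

28 km/h = 7.778 m/s.
General Doppler shift: f' = f · (v − v_o)/(v − v_s).
f' = 1119 × (351 − 1.4)/(351 − 7.778) = 1119 × 349.6/343.22 ≈ 1140 Hz.

1140 Hz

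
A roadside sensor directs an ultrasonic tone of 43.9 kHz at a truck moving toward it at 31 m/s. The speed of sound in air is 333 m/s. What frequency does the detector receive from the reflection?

52.9 kHz

The truck first receives the wave as a moving observer: f₁ = f₀ · (v + u)/v = 43.9 × (333 + 31)/333 ≈ 48.0 kHz.
On reflection it acts as a source moving toward the stationary detector: f₂ = f₁ · v/(v − u) = 48.0 × 333/302 ≈ 52.9 kHz.
Equivalently f₂ = f₀ · (v + u)/(v − u).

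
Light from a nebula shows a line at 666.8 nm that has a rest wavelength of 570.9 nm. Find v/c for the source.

0.154c

λ'/λ₀ = 1.1680 > 1 (redshift), so the source is receding.
λ'/λ₀ = √((1 + β)/(1 − β)) for a receding source ⇒ β = (r² − 1)/(r² + 1) with r = λ'/λ₀.
β = (1.3642 − 1)/(1.3642 + 1) ≈ 0.154.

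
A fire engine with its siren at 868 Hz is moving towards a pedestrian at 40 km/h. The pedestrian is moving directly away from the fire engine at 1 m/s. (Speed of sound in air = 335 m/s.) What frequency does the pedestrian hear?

40 km/h = 11.11 m/s.
General Doppler shift: f' = f · (v − v_o)/(v − v_s).
f' = 868 × (335 − 1)/(335 − 11.11) = 868 × 334/323.89 ≈ 895 Hz.

895 Hz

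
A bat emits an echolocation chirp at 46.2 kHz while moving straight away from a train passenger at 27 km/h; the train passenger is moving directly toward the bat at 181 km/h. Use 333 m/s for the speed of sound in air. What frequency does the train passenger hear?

27 km/h = 7.5 m/s; 181 km/h = 50.28 m/s.
Both move, so f' = f · (v + v_o)/(v + v_s).
f' = 46.2 × (333 + 50.28)/(333 + 7.5) = 46.2 × 383.28/340.5 ≈ 52.0 kHz.

52.0 kHz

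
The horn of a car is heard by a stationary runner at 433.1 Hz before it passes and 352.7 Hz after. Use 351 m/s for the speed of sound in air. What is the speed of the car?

f₁/f₂ = (v + v_s)/(v − v_s), so v_s = v · (f₁ − f₂)/(f₁ + f₂).
v_s = 351 × (433.1 − 352.7)/(433.1 + 352.7) = 351 × 80.4/785.8 ≈ 36 m/s.

36 m/s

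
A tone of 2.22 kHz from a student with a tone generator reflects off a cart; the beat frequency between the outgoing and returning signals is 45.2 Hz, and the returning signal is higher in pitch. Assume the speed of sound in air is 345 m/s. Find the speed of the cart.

Double Doppler shift off a moving reflector: f₂ = f₀ · (v + u)/(v − u) (u > 0 toward emitter).
Returning signal is higher, so f₂ = f₀ + Δf = 2220 + 45.2 = 2265.2 Hz.
Rearranging, u = v · (f₂ − f₀)/(f₂ + f₀) = 345 × 45.2/4485.2 ≈ 3.5 m/s.
So the cart is moving at 3.5 m/s toward the emitter.

3.5 m/s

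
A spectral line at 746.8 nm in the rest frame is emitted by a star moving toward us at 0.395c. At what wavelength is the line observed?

491.8 nm

Relativistic Doppler for wavelength: λ' = λ₀ · √((1 − β)/(1 + β)).
λ' = 746.8 × √(0.6050/1.3950) = 746.8 × 0.65855 ≈ 491.8 nm.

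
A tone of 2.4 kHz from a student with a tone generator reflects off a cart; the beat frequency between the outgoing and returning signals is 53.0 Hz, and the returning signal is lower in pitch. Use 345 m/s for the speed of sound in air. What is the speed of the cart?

3.9 m/s

Double Doppler shift off a moving reflector: f₂ = f₀ · (v + u)/(v − u) (u > 0 toward emitter).
Returning signal is lower, so f₂ = f₀ − Δf = 2400 − 53 = 2347 Hz.
Rearranging, u = v · (f₂ − f₀)/(f₂ + f₀) = 345 × -53/4747 ≈ -3.9 m/s.
So the cart is moving at 3.9 m/s away from the emitter.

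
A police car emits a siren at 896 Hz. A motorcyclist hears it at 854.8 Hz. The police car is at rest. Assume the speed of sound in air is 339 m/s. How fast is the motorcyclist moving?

f' < f, so the motorcyclist is receding.
f' = f · (v − v_o)/v ⇒ v_o = v · |f'/f − 1|.
v_o = 339 × |854.8/896 − 1| = 339 × 0.04598 ≈ 15.6 m/s.

15.6 m/s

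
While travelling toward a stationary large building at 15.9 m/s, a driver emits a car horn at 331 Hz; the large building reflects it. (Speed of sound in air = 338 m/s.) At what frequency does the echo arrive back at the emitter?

364 Hz

The large building receives the sound from a moving source: f₁ = f₀ · v/(v − v_e) = 331 × 338/322.1 ≈ 347 Hz.
On the return leg the driver is a moving observer: f₂ = f₁ · (v + v_e)/v = 347 × 353.9/338 ≈ 364 Hz.
Equivalently f₂ = f₀ · (v + v_e)/(v − v_e).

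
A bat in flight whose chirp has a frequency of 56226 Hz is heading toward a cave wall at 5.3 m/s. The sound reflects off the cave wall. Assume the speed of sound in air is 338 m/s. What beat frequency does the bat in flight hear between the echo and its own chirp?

The cave wall receives the sound from a moving source: f₁ = f₀ · v/(v − v_e) = 56226 × 338/332.7 ≈ 57122 Hz.
On the return leg the bat in flight is a moving observer: f₂ = f₁ · (v + v_e)/v = 57122 × 343.3/338 ≈ 58017 Hz.
Beat against the emitted tone: |f₂ − f₀| = 2v_e·f₀/(v − v_e) = 2 × 5.3 × 56226/332.7 ≈ 1791 Hz.

1791 Hz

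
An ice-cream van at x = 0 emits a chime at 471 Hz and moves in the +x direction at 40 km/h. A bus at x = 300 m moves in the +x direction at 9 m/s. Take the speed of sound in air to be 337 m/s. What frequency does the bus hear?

474 Hz

40 km/h = 11.11 m/s.
The observer lies on the +x side, so the source is heading toward the observer and the observer is heading away from the source.
General Doppler shift: f' = f · (v − v_o)/(v − v_s).
f' = 471 × (337 − 9)/(337 − 11.11) = 471 × 328/325.89 ≈ 474 Hz.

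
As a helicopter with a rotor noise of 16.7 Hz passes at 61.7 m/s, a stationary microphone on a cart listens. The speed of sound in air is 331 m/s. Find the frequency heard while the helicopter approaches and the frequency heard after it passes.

Approaching: f₁ = f · v/(v − v_s) = 16.7 × 331/269.3 ≈ 20.5 Hz.
Receding: f₂ = f · v/(v + v_s) = 16.7 × 331/392.7 ≈ 14.1 Hz.

20.5 Hz approaching; 14.1 Hz receding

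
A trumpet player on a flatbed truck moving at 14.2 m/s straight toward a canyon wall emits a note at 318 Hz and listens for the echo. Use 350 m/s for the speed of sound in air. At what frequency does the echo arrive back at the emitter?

The canyon wall receives the sound from a moving source: f₁ = f₀ · v/(v − v_e) = 318 × 350/335.8 ≈ 331 Hz.
On the return leg the trumpet player on a flatbed truck is a moving observer: f₂ = f₁ · (v + v_e)/v = 331 × 364.2/350 ≈ 345 Hz.

345 Hz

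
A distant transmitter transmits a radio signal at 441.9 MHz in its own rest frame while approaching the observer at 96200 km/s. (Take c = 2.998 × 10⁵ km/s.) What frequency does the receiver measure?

616.3 MHz

β = v/c = 96200/299800 = 0.3209.
Relativistic Doppler for frequency: f' = f₀ · √((1 + β)/(1 − β)).
f' = 441.9 × √(1.3209/0.6791) = 441.9 × 1.39463 ≈ 616.3 MHz.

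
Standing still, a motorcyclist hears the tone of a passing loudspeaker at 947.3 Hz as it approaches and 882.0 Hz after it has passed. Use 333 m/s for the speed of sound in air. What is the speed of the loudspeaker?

f₁/f₂ = (v + v_s)/(v − v_s), so v_s = v · (f₁ − f₂)/(f₁ + f₂).
v_s = 333 × (947.3 − 882.0)/(947.3 + 882.0) = 333 × 65.3/1829.3 ≈ 11.9 m/s.

11.9 m/s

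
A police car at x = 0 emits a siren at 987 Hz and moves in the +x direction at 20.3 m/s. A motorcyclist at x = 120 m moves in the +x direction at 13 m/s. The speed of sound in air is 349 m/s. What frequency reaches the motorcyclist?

The observer lies on the +x side, so the source is heading toward the observer and the observer is heading away from the source.
General Doppler shift: f' = f · (v − v_o)/(v − v_s).
f' = 987 × (349 − 13)/(349 − 20.3) = 987 × 336/328.7 ≈ 1009 Hz.

1009 Hz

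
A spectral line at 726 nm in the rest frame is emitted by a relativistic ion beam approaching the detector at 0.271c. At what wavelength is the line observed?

549.8 nm

Relativistic Doppler for wavelength: λ' = λ₀ · √((1 − β)/(1 + β)).
λ' = 726 × √(0.7290/1.2710) = 726 × 0.75734 ≈ 549.8 nm.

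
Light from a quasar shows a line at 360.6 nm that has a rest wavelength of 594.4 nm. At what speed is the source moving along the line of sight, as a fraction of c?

0.462c

λ'/λ₀ = 0.6067 < 1 (blueshift), so the source is approaching.
λ'/λ₀ = √((1 − β)/(1 + β)) for an approaching source ⇒ β = (1 − r²)/(1 + r²) with r = λ'/λ₀.
β = (1 − 0.3680)/(1 + 0.3680) ≈ 0.462.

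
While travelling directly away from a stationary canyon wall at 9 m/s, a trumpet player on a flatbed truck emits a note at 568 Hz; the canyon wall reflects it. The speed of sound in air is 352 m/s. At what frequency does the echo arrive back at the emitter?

The canyon wall receives the sound from a moving source: f₁ = f₀ · v/(v + v_e) = 568 × 352/361 ≈ 554 Hz.
On the return leg the trumpet player on a flatbed truck is a moving observer: f₂ = f₁ · (v − v_e)/v = 554 × 343/352 ≈ 540 Hz.
Equivalently f₂ = f₀ · (v − v_e)/(v + v_e).

540 Hz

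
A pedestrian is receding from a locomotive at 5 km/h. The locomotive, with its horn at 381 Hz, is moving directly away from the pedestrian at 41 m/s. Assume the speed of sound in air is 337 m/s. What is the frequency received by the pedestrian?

338 Hz

5 km/h = 1.389 m/s.
General Doppler shift: f' = f · (v − v_o)/(v + v_s).
f' = 381 × (337 − 1.389)/(337 + 41) = 381 × 335.61/378 ≈ 338 Hz.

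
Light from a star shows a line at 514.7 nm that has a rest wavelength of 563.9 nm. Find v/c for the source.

λ'/λ₀ = 0.9128 < 1 (blueshift), so the source is approaching.
λ'/λ₀ = √((1 − β)/(1 + β)) for an approaching source ⇒ β = (1 − r²)/(1 + r²) with r = λ'/λ₀.
β = (1 − 0.8331)/(1 + 0.8331) ≈ 0.091.

0.091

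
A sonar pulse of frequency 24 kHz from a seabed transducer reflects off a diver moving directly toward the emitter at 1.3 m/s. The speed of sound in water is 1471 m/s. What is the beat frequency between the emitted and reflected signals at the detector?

42.5 Hz

The diver first receives the wave as a moving observer: f₁ = f₀ · (v + u)/v = 24 × (1471 + 1.3)/1471 ≈ 24.0212 kHz.
The reflection then acts as a moving source: f₂ = f₁ · v/(v − u) ≈ 24.0425 kHz.
Equivalently f₂ = f₀ · (v + u)/(v − u).
Beat frequency (with f₀ = 24000 Hz): |f₂ − f₀| = 2u·f₀/(v − u) = 2 × 1.3 × 24000/1469.7 ≈ 42.5 Hz.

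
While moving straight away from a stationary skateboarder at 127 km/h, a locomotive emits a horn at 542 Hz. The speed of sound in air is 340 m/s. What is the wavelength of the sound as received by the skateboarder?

127 km/h = 35.28 m/s.
Moving source, stationary observer: f' = f · v/(v + v_s) since the source is receding.
f' = 542 × 340/(340 + 35.28) ≈ 491 Hz.
λ' = v/f' = 340/491.05 ≈ 69.2 cm.

69.2 cm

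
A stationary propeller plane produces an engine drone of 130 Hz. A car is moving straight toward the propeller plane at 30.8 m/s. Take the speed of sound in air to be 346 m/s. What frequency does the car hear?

Moving observer, stationary source: f' = f · (v + v_o)/v.
f' = 130 × (346 + 30.8)/346 = 130 × 376.8/346 ≈ 142 Hz.

142 Hz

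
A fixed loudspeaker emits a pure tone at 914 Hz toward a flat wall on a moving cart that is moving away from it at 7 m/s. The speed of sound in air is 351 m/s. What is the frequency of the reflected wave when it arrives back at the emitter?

The flat wall on a moving cart first receives the wave as a moving observer: f₁ = f₀ · (v − u)/v = 914 × (351 − 7)/351 ≈ 896 Hz.
The reflection then acts as a moving source: f₂ = f₁ · v/(v + u) ≈ 878 Hz.
Equivalently f₂ = f₀ · (v − u)/(v + u).

878 Hz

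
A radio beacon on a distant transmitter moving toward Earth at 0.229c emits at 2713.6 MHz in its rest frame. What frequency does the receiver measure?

Relativistic Doppler for frequency: f' = f₀ · √((1 + β)/(1 − β)).
f' = 2713.6 × √(1.2290/0.7710) = 2713.6 × 1.26255 ≈ 3426.1 MHz.

3426.1 MHz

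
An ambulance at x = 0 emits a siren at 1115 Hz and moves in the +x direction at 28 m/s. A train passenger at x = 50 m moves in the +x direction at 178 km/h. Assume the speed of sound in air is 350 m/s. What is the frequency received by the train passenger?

178 km/h = 49.44 m/s.
The observer lies on the +x side, so the source is heading toward the observer and the observer is heading away from the source.
Both move, so f' = f · (v − v_o)/(v − v_s).
f' = 1115 × (350 − 49.44)/(350 − 28) = 1115 × 300.56/322 ≈ 1041 Hz.

1041 Hz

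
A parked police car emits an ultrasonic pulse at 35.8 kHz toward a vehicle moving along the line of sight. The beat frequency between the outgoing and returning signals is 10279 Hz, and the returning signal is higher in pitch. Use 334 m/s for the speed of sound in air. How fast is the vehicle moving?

Double Doppler shift off a moving reflector: f₂ = f₀ · (v + u)/(v − u) (u > 0 toward emitter).
Returning signal is higher, so f₂ = f₀ + Δf = 35800 + 10279 = 46079 Hz.
Rearranging, u = v · (f₂ − f₀)/(f₂ + f₀) = 334 × 10279/81879 ≈ 42 m/s.
So the vehicle is moving at 42 m/s toward the emitter.

42 m/s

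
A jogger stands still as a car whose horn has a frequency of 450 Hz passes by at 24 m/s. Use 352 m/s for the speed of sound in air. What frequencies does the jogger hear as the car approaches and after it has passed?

483 Hz approaching; 421 Hz receding

Approaching: f₁ = f · v/(v − v_s) = 450 × 352/328 ≈ 483 Hz.
Receding: f₂ = f · v/(v + v_s) = 450 × 352/376 ≈ 421 Hz.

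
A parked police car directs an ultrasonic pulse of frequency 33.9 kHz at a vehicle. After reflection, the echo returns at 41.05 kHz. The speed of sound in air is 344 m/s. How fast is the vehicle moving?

33 m/s

Double Doppler shift off a moving reflector: f₂ = f₀ · (v + u)/(v − u) (u > 0 toward emitter).
Rearranging, u = v · (f₂ − f₀)/(f₂ + f₀) = 344 × 7.15/74.95 ≈ 33 m/s.
So the vehicle is moving at 33 m/s toward the emitter.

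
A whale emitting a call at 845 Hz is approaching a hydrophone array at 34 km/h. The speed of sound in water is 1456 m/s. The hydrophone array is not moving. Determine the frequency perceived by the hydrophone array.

34 km/h = 9.444 m/s.
Only the source moves, toward the listener, so f' = f · v/(v − v_s).
f' = 845 × 1456/(1456 − 9.444) = 845 × 1456/1447 ≈ 851 Hz.

851 Hz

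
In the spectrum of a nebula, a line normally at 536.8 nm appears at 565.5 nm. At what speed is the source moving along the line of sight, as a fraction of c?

0.052c

λ'/λ₀ = 1.0535 > 1 (redshift), so the source is receding.
λ'/λ₀ = √((1 + β)/(1 − β)) for a receding source ⇒ β = (r² − 1)/(r² + 1) with r = λ'/λ₀.
β = (1.1098 − 1)/(1.1098 + 1) ≈ 0.052.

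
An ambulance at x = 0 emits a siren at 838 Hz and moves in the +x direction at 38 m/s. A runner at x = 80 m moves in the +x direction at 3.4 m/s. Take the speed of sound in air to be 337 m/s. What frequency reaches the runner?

935 Hz

The observer lies on the +x side, so the source is heading toward the observer and the observer is heading away from the source.
With source approaching and observer receding, f' = f · (v − v_o)/(v − v_s).
f' = 838 × (337 − 3.4)/(337 − 38) = 838 × 333.6/299 ≈ 935 Hz.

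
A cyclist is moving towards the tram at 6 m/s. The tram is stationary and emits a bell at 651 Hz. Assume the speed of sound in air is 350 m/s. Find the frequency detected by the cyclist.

Moving observer, stationary source: f' = f · (v + v_o)/v.
f' = 651 × (350 + 6)/350 = 651 × 356/350 ≈ 662 Hz.

662 Hz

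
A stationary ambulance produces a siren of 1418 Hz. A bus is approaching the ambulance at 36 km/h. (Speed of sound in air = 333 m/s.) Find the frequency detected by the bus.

36 km/h = 10 m/s.
Moving observer, stationary source: f' = f · (v + v_o)/v.
f' = 1418 × (333 + 10)/333 = 1418 × 343/333 ≈ 1461 Hz.

1461 Hz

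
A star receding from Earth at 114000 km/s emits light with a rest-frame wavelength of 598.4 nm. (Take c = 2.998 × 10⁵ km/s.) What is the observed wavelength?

β = v/c = 114000/299800 = 0.3803.
Relativistic Doppler for wavelength: λ' = λ₀ · √((1 + β)/(1 − β)).
λ' = 598.4 × √(1.3803/0.6197) = 598.4 × 1.49236 ≈ 893.0 nm.

893.0 nm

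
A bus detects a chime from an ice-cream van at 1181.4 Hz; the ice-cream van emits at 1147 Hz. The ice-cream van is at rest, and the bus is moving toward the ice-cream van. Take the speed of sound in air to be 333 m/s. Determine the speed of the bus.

f' = f · (v + v_o)/v ⇒ v_o = v · |f'/f − 1|.
v_o = 333 × |1181.4/1147 − 1| = 333 × 0.02999 ≈ 10.0 m/s.

10.0 m/s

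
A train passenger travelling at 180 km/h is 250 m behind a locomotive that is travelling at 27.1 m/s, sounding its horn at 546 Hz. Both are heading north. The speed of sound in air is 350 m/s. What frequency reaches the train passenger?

579 Hz

180 km/h = 50 m/s.
The train passenger is behind, so the locomotive is moving away from it while the train passenger is moving toward the locomotive.
General Doppler shift: f' = f · (v + v_o)/(v + v_s).
f' = 546 × (350 + 50)/(350 + 27.1) = 546 × 400/377.1 ≈ 579 Hz.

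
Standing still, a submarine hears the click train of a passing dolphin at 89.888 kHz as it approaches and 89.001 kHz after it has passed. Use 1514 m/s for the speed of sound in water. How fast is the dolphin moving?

7.5 m/s

f₁/f₂ = (v + v_s)/(v − v_s), so v_s = v · (f₁ − f₂)/(f₁ + f₂).
v_s = 1514 × (89.888 − 89.001)/(89.888 + 89.001) = 1514 × 0.887/178.889 ≈ 7.5 m/s.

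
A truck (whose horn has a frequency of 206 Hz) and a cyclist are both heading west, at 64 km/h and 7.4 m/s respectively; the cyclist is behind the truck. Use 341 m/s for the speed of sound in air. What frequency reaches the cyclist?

200 Hz

64 km/h = 17.78 m/s.
The cyclist is behind, so the truck is moving away from it while the cyclist is moving toward the truck.
General Doppler shift: f' = f · (v + v_o)/(v + v_s).
f' = 206 × (341 + 7.4)/(341 + 17.78) = 206 × 348.4/358.78 ≈ 200 Hz.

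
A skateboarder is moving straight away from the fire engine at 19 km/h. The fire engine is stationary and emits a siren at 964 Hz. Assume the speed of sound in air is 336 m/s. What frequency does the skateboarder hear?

19 km/h = 5.278 m/s.
Moving observer, stationary source: f' = f · (v − v_o)/v.
f' = 964 × (336 − 5.278)/336 = 964 × 330.72/336 ≈ 949 Hz.

949 Hz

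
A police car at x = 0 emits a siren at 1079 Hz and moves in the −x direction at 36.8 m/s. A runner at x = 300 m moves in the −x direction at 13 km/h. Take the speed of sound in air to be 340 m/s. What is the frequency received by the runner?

13 km/h = 3.611 m/s.
The observer lies on the +x side, so the source is heading away from the observer and the observer is heading toward the source.
Both move, so f' = f · (v + v_o)/(v + v_s).
f' = 1079 × (340 + 3.611)/(340 + 36.8) = 1079 × 343.61/376.8 ≈ 984 Hz.

984 Hz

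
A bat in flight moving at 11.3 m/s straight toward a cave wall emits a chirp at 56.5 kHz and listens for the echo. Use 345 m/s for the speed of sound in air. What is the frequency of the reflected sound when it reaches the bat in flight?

The cave wall receives the sound from a moving source: f₁ = f₀ · v/(v − v_e) = 56.5 × 345/333.7 ≈ 58.4 kHz.
On the return leg the bat in flight is a moving observer: f₂ = f₁ · (v + v_e)/v = 58.4 × 356.3/345 ≈ 60.3 kHz.

60.3 kHz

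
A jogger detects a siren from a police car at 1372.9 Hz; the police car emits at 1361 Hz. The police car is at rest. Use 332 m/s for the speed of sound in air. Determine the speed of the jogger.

f' > f, so the jogger is approaching.
f' = f · (v + v_o)/v ⇒ v_o = v · |f'/f − 1|.
v_o = 332 × |1372.9/1361 − 1| = 332 × 0.008744 ≈ 2.90 m/s.

2.90 m/s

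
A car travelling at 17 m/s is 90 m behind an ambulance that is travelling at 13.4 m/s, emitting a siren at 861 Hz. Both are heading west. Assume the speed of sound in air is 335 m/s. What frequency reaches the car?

870 Hz

The car is behind, so the ambulance is moving away from it while the car is moving toward the ambulance.
With source receding and observer approaching, f' = f · (v + v_o)/(v + v_s).
f' = 861 × (335 + 17)/(335 + 13.4) = 861 × 352/348.4 ≈ 870 Hz.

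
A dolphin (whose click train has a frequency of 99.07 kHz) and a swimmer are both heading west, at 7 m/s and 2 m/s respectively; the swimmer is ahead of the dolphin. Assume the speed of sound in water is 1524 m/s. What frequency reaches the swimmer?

99.4 kHz

The swimmer is ahead, so the dolphin is moving toward it while the swimmer is moving away from the dolphin.
With source approaching and observer receding, f' = f · (v − v_o)/(v − v_s).
f' = 99.07 × (1524 − 2)/(1524 − 7) = 99.07 × 1522/1517 ≈ 99.4 kHz.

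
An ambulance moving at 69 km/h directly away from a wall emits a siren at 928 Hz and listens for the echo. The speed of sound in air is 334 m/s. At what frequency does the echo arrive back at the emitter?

827 Hz

69 km/h = 19.17 m/s.
The wall receives the sound from a moving source: f₁ = f₀ · v/(v + v_e) = 928 × 334/353.17 ≈ 878 Hz.
On the return leg the ambulance is a moving observer: f₂ = f₁ · (v − v_e)/v = 878 × 314.83/334 ≈ 827 Hz.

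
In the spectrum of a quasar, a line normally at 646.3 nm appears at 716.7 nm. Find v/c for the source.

λ'/λ₀ = 1.1089 > 1 (redshift), so the source is receding.
λ'/λ₀ = √((1 + β)/(1 − β)) for a receding source ⇒ β = (r² − 1)/(r² + 1) with r = λ'/λ₀.
β = (1.2297 − 1)/(1.2297 + 1) ≈ 0.103.

0.103c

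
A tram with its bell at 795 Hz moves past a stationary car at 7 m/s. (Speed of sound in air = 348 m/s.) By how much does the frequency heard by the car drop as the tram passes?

32.0 Hz

Approaching: f₁ = f · v/(v − v_s) = 795 × 348/341 ≈ 811.3 Hz.
Receding: f₂ = f · v/(v + v_s) = 795 × 348/355 ≈ 779.3 Hz.
Drop: f₁ − f₂ = 2f·v·v_s/(v² − v_s²) = 2 × 795 × 348 × 7/(348² − 7²) ≈ 32.0 Hz.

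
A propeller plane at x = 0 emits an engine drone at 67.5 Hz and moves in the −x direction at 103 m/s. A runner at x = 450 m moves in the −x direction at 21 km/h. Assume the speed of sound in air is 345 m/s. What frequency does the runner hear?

21 km/h = 5.833 m/s.
The observer lies on the +x side, so the source is heading away from the observer and the observer is heading toward the source.
General Doppler shift: f' = f · (v + v_o)/(v + v_s).
f' = 67.5 × (345 + 5.833)/(345 + 103) = 67.5 × 350.83/448 ≈ 52.9 Hz.

52.9 Hz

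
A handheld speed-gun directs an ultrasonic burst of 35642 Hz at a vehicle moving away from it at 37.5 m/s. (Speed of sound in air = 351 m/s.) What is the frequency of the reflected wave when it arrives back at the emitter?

28761 Hz

At the vehicle (a moving observer), f₁ = f₀ · (v − u)/v = 35642 × 313.5/351 ≈ 31834 Hz.
The reflection then acts as a moving source: f₂ = f₁ · v/(v + u) ≈ 28761 Hz.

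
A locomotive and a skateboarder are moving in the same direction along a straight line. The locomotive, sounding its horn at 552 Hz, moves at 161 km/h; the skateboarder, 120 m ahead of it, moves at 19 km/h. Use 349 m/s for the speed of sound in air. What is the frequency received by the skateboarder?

624 Hz

161 km/h = 44.72 m/s; 19 km/h = 5.278 m/s.
The skateboarder is ahead, so the locomotive is moving toward it while the skateboarder is moving away from the locomotive.
General Doppler shift: f' = f · (v − v_o)/(v − v_s).
f' = 552 × (349 − 5.278)/(349 − 44.72) = 552 × 343.72/304.28 ≈ 624 Hz.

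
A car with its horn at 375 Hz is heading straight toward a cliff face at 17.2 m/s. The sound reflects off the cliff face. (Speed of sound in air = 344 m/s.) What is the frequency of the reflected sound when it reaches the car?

The cliff face receives the sound from a moving source: f₁ = f₀ · v/(v − v_e) = 375 × 344/326.8 ≈ 395 Hz.
On the return leg the car is a moving observer: f₂ = f₁ · (v + v_e)/v = 395 × 361.2/344 ≈ 414 Hz.
Equivalently f₂ = f₀ · (v + v_e)/(v − v_e).

414 Hz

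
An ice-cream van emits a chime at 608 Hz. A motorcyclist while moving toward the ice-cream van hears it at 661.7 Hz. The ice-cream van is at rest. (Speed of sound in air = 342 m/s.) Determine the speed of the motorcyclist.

30 m/s

f' = f · (v + v_o)/v ⇒ v_o = v · |f'/f − 1|.
v_o = 342 × |661.7/608 − 1| = 342 × 0.08832 ≈ 30 m/s.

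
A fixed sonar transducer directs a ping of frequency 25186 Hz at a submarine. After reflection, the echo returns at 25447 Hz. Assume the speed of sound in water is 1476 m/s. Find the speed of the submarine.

7.6 m/s

Double Doppler shift off a moving reflector: f₂ = f₀ · (v + u)/(v − u) (u > 0 toward emitter).
Rearranging, u = v · (f₂ − f₀)/(f₂ + f₀) = 1476 × 261/50633 ≈ 7.6 m/s.
So the submarine is moving at 7.6 m/s toward the emitter.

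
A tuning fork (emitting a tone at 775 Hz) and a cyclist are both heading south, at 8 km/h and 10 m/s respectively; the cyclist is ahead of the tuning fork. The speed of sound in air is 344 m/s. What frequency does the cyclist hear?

757 Hz

8 km/h = 2.222 m/s.
The cyclist is ahead, so the tuning fork is moving toward it while the cyclist is moving away from the tuning fork.
Both move, so f' = f · (v − v_o)/(v − v_s).
f' = 775 × (344 − 10)/(344 − 2.222) = 775 × 334/341.78 ≈ 757 Hz.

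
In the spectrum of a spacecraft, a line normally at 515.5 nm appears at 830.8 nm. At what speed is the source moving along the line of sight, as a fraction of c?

0.444c

λ'/λ₀ = 1.6116 > 1 (redshift), so the source is receding.
λ'/λ₀ = √((1 + β)/(1 − β)) for a receding source ⇒ β = (r² − 1)/(r² + 1) with r = λ'/λ₀.
β = (2.5974 − 1)/(2.5974 + 1) ≈ 0.444.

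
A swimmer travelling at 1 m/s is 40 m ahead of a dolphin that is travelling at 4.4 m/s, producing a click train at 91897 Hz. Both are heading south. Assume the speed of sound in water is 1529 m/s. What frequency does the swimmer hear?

92102 Hz

The swimmer is ahead, so the dolphin is moving toward it while the swimmer is moving away from the dolphin.
General Doppler shift: f' = f · (v − v_o)/(v − v_s).
f' = 91897 × (1529 − 1)/(1529 − 4.4) = 91897 × 1528/1524.6 ≈ 92102 Hz.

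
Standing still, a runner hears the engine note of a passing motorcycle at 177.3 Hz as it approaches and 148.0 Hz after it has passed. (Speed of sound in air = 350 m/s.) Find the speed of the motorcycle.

f₁/f₂ = (v + v_s)/(v − v_s), so v_s = v · (f₁ − f₂)/(f₁ + f₂).
v_s = 350 × (177.3 − 148.0)/(177.3 + 148.0) = 350 × 29.3/325.3 ≈ 32 m/s.

32 m/s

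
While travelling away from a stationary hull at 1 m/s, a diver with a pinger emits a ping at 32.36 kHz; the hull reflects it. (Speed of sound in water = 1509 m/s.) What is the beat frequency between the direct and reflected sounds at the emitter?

42.9 Hz

The hull receives the sound from a moving source: f₁ = f₀ · v/(v + v_e) = 32.36 × 1509/1510 ≈ 32.3386 kHz.
On the return leg the diver with a pinger is a moving observer: f₂ = f₁ · (v − v_e)/v = 32.3386 × 1508/1509 ≈ 32.3171 kHz.
Beat against the emitted tone (with f₀ = 32360 Hz): |f₂ − f₀| = 2v_e·f₀/(v + v_e) = 2 × 1 × 32360/1510 ≈ 42.9 Hz.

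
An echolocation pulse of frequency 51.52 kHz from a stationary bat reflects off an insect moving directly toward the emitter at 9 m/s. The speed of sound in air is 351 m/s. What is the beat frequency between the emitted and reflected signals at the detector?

The insect first receives the wave as a moving observer: f₁ = f₀ · (v + u)/v = 51.52 × (351 + 9)/351 ≈ 52.84 kHz.
The reflection then acts as a moving source: f₂ = f₁ · v/(v − u) ≈ 54.23 kHz.
Beat frequency (with f₀ = 51520 Hz): |f₂ − f₀| = 2u·f₀/(v − u) = 2 × 9 × 51520/342 ≈ 2712 Hz.

2712 Hz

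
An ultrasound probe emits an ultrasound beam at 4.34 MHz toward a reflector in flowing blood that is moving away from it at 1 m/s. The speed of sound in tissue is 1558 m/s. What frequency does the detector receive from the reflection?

4.334 MHz

The reflector in flowing blood first receives the wave as a moving observer: f₁ = f₀ · (v − u)/v = 4.34 × (1558 − 1)/1558 ≈ 4.337 MHz.
The reflection then acts as a moving source: f₂ = f₁ · v/(v + u) ≈ 4.334 MHz.
Equivalently f₂ = f₀ · (v − u)/(v + u).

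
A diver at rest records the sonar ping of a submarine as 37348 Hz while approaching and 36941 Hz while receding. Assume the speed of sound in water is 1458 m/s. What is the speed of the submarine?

8.0 m/s

f₁/f₂ = (v + v_s)/(v − v_s), so v_s = v · (f₁ − f₂)/(f₁ + f₂).
v_s = 1458 × (37348 − 36941)/(37348 + 36941) = 1458 × 407/74289 ≈ 8.0 m/s.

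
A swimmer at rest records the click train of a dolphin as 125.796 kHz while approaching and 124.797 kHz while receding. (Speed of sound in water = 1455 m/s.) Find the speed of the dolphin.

5.8 m/s

f₁/f₂ = (v + v_s)/(v − v_s), so v_s = v · (f₁ − f₂)/(f₁ + f₂).
v_s = 1455 × (125.796 − 124.797)/(125.796 + 124.797) = 1455 × 0.999/250.593 ≈ 5.8 m/s.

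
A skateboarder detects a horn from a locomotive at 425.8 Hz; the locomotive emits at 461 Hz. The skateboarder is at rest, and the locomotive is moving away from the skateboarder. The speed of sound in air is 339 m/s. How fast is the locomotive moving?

28 m/s

f' = f · v/(v + v_s) ⇒ v_s = v · |1 − f/f'|.
v_s = 339 × |1 − 461/425.8| = 339 × 0.08267 ≈ 28 m/s.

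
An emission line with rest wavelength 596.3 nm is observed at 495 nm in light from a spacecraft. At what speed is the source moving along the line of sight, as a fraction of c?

λ'/λ₀ = 0.8301 < 1 (blueshift), so the source is approaching.
λ'/λ₀ = √((1 − β)/(1 + β)) for an approaching source ⇒ β = (1 − r²)/(1 + r²) with r = λ'/λ₀.
β = (1 − 0.6891)/(1 + 0.6891) ≈ 0.184.

0.184c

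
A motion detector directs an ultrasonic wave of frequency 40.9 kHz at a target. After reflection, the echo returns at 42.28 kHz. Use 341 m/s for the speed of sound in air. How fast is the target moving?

5.7 m/s

Double Doppler shift off a moving reflector: f₂ = f₀ · (v + u)/(v − u) (u > 0 toward emitter).
Rearranging, u = v · (f₂ − f₀)/(f₂ + f₀) = 341 × 1.38/83.18 ≈ 5.7 m/s.
So the target is moving at 5.7 m/s toward the emitter.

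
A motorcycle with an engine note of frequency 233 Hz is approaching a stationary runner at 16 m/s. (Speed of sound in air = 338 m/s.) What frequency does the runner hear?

Moving source, stationary observer: f' = f · v/(v − v_s) since the source is approaching.
f' = 233 × 338/(338 − 16) = 233 × 338/322 ≈ 245 Hz.

245 Hz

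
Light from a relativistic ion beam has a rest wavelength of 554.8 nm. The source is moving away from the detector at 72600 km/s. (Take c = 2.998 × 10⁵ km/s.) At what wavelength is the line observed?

710.3 nm

β = v/c = 72600/299800 = 0.2422.
Relativistic Doppler for wavelength: λ' = λ₀ · √((1 + β)/(1 − β)).
λ' = 554.8 × √(1.2422/0.7578) = 554.8 × 1.28027 ≈ 710.3 nm.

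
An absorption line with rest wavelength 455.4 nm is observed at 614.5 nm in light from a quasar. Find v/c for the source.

0.291c

λ'/λ₀ = 1.3494 > 1 (redshift), so the source is receding.
λ'/λ₀ = √((1 + β)/(1 − β)) for a receding source ⇒ β = (r² − 1)/(r² + 1) with r = λ'/λ₀.
β = (1.8208 − 1)/(1.8208 + 1) ≈ 0.291.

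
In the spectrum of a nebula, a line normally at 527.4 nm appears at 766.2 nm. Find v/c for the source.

λ'/λ₀ = 1.4528 > 1 (redshift), so the source is receding.
λ'/λ₀ = √((1 + β)/(1 − β)) for a receding source ⇒ β = (r² − 1)/(r² + 1) with r = λ'/λ₀.
β = (2.1106 − 1)/(2.1106 + 1) ≈ 0.357.

0.357c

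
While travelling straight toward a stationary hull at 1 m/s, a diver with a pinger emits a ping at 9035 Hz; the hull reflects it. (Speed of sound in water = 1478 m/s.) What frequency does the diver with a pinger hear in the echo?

9047 Hz

The hull receives the sound from a moving source: f₁ = f₀ · v/(v − v_e) = 9035 × 1478/1477 ≈ 9041 Hz.
On the return leg the diver with a pinger is a moving observer: f₂ = f₁ · (v + v_e)/v = 9041 × 1479/1478 ≈ 9047 Hz.
Equivalently f₂ = f₀ · (v + v_e)/(v − v_e).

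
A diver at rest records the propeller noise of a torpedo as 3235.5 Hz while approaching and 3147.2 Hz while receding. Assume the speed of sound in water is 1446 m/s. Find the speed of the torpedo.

20.0 m/s

f₁/f₂ = (v + v_s)/(v − v_s), so v_s = v · (f₁ − f₂)/(f₁ + f₂).
v_s = 1446 × (3235.5 − 3147.2)/(3235.5 + 3147.2) = 1446 × 88.3/6382.7 ≈ 20.0 m/s.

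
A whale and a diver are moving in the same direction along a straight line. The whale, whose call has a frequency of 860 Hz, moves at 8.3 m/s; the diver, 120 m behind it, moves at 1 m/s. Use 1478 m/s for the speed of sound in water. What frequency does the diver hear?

The diver is behind, so the whale is moving away from it while the diver is moving toward the whale.
Both move, so f' = f · (v + v_o)/(v + v_s).
f' = 860 × (1478 + 1)/(1478 + 8.3) = 860 × 1479/1486.3 ≈ 856 Hz.

856 Hz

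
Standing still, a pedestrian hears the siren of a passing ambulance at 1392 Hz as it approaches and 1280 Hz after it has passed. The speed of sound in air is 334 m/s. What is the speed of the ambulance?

f₁/f₂ = (v + v_s)/(v − v_s), so v_s = v · (f₁ − f₂)/(f₁ + f₂).
v_s = 334 × (1392 − 1280)/(1392 + 1280) = 334 × 112/2672 ≈ 14.0 m/s.

14.0 m/s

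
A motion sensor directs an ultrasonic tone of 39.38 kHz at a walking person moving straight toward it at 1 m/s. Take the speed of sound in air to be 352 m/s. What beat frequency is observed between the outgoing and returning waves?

224 Hz

At the walking person (a moving observer), f₁ = f₀ · (v + u)/v = 39.38 × 353/352 ≈ 39.492 kHz.
The reflection then acts as a moving source: f₂ = f₁ · v/(v − u) ≈ 39.604 kHz.
Beat frequency (with f₀ = 39380 Hz): |f₂ − f₀| = 2u·f₀/(v − u) = 2 × 1 × 39380/351 ≈ 224 Hz.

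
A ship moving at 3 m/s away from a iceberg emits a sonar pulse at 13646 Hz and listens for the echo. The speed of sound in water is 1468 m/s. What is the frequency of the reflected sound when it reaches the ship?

13590 Hz

The iceberg receives the sound from a moving source: f₁ = f₀ · v/(v + v_e) = 13646 × 1468/1471 ≈ 13618 Hz.
On the return leg the ship is a moving observer: f₂ = f₁ · (v − v_e)/v = 13618 × 1465/1468 ≈ 13590 Hz.
Equivalently f₂ = f₀ · (v − v_e)/(v + v_e).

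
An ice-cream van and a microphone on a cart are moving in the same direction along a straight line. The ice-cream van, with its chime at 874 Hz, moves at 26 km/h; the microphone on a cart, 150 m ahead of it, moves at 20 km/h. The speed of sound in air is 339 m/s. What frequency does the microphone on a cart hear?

878 Hz

26 km/h = 7.222 m/s; 20 km/h = 5.556 m/s.
The microphone on a cart is ahead, so the ice-cream van is moving toward it while the microphone on a cart is moving away from the ice-cream van.
Both move, so f' = f · (v − v_o)/(v − v_s).
f' = 874 × (339 − 5.556)/(339 − 7.222) = 874 × 333.44/331.78 ≈ 878 Hz.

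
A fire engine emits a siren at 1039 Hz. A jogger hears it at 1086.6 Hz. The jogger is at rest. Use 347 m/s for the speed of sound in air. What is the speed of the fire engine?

f' > f, so the fire engine is approaching.
f' = f · v/(v − v_s) ⇒ v_s = v · |1 − f/f'|.
v_s = 347 × |1 − 1039/1086.6| = 347 × 0.04381 ≈ 15.2 m/s.

15.2 m/s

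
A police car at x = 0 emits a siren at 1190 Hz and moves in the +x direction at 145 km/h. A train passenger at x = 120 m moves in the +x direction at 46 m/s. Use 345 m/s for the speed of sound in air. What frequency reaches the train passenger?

1168 Hz

145 km/h = 40.28 m/s.
The observer lies on the +x side, so the source is heading toward the observer and the observer is heading away from the source.
Both move, so f' = f · (v − v_o)/(v − v_s).
f' = 1190 × (345 − 46)/(345 − 40.28) = 1190 × 299/304.72 ≈ 1168 Hz.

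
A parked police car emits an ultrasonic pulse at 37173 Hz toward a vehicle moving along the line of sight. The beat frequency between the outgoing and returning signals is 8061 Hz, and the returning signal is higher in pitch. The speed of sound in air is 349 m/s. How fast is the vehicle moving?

Double Doppler shift off a moving reflector: f₂ = f₀ · (v + u)/(v − u) (u > 0 toward emitter).
Returning signal is higher, so f₂ = f₀ + Δf = 37173 + 8061 = 45234 Hz.
Rearranging, u = v · (f₂ − f₀)/(f₂ + f₀) = 349 × 8061/82407 ≈ 34 m/s.
So the vehicle is moving at 34 m/s toward the emitter.

34 m/s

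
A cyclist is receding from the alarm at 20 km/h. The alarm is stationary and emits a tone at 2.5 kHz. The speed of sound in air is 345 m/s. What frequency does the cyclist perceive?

2.46 kHz

20 km/h = 5.556 m/s.
Only the observer moves, away from the source, so f' = f · (v − v_o)/v.
f' = 2.5 × (345 − 5.556)/345 = 2.5 × 339.44/345 ≈ 2.46 kHz.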